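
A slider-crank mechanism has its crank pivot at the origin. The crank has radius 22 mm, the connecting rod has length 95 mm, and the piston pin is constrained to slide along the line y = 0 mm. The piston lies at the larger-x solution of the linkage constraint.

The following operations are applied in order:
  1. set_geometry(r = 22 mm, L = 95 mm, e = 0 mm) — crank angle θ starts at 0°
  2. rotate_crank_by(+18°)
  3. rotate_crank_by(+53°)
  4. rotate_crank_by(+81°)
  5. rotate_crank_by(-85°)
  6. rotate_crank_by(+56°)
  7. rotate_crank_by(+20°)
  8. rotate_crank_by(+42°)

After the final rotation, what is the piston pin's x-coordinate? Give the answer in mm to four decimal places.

73.0644

set_geometry: r = 22 mm, L = 95 mm, e = 0 mm; θ ← 0°
rotate_crank_by(+18°): θ ← 0° +18° = 18°
rotate_crank_by(+53°): θ ← 18° +53° = 71°
rotate_crank_by(+81°): θ ← 71° +81° = 152°
rotate_crank_by(-85°): θ ← 152° -85° = 67°
rotate_crank_by(+56°): θ ← 67° +56° = 123°
rotate_crank_by(+20°): θ ← 123° +20° = 143°
rotate_crank_by(+42°): θ ← 143° +42° = 185°
crank pin P = (r cos θ, r sin θ) = (-21.916283, -1.917426)
h = r sin θ − e = -1.917426 − 0 = -1.917426
x = r cos θ + √(L² − h²) = -21.916283 + √(9025.0 − 3.6765) = -21.916283 + 94.980648 = 73.064365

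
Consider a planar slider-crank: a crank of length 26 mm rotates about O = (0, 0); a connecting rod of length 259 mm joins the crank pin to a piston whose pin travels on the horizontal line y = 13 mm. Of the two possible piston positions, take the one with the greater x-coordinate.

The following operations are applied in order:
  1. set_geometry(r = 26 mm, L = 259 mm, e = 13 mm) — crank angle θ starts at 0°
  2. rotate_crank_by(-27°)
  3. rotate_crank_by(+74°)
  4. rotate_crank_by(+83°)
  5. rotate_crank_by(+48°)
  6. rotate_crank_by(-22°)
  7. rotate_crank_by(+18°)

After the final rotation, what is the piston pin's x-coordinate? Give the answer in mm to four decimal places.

set_geometry: r = 26 mm, L = 259 mm, e = 13 mm; θ ← 0°
rotate_crank_by(-27°): θ ← 0° -27° = -27°
rotate_crank_by(+74°): θ ← -27° +74° = 47°
rotate_crank_by(+83°): θ ← 47° +83° = 130°
rotate_crank_by(+48°): θ ← 130° +48° = 178°
rotate_crank_by(-22°): θ ← 178° -22° = 156°
rotate_crank_by(+18°): θ ← 156° +18° = 174°
crank pin P = (r cos θ, r sin θ) = (-25.857569, 2.717740)
h = r sin θ − e = 2.717740 − 13 = -10.282260
x = r cos θ + √(L² − h²) = -25.857569 + √(67081.0 − 105.7249) = -25.857569 + 258.795817 = 232.938248

232.9382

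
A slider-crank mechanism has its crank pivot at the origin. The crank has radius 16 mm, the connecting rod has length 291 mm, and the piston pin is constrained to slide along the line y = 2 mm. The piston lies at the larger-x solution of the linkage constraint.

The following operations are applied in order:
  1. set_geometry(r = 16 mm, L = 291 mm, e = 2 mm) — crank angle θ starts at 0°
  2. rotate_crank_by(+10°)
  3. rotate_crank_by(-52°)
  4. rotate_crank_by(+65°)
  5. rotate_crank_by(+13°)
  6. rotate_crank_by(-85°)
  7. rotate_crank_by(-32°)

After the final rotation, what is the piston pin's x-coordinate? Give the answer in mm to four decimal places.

292.9579

set_geometry: r = 16 mm, L = 291 mm, e = 2 mm; θ ← 0°
rotate_crank_by(+10°): θ ← 0° +10° = 10°
rotate_crank_by(-52°): θ ← 10° -52° = -42°
rotate_crank_by(+65°): θ ← -42° +65° = 23°
rotate_crank_by(+13°): θ ← 23° +13° = 36°
rotate_crank_by(-85°): θ ← 36° -85° = -49°
rotate_crank_by(-32°): θ ← -49° -32° = -81°
crank pin P = (r cos θ, r sin θ) = (2.502951, -15.803013)
h = r sin θ − e = -15.803013 − 2 = -17.803013
x = r cos θ + √(L² − h²) = 2.502951 + √(84681.0 − 316.9473) = 2.502951 + 290.454907 = 292.957858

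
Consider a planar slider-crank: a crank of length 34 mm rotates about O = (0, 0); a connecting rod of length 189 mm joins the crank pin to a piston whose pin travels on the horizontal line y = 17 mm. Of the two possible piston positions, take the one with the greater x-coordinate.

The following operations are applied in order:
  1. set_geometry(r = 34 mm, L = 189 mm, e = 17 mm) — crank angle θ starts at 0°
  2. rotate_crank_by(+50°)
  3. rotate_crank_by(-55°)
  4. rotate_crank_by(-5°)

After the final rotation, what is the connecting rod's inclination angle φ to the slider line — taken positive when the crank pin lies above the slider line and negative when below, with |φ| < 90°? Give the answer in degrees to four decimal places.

set_geometry: r = 34 mm, L = 189 mm, e = 17 mm; θ ← 0°
rotate_crank_by(+50°): θ ← 0° +50° = 50°
rotate_crank_by(-55°): θ ← 50° -55° = -5°
rotate_crank_by(-5°): θ ← -5° -5° = -10°
crank pin P = (r cos θ, r sin θ) = (33.483464, -5.904038)
h = r sin θ − e = -5.904038 − 17 = -22.904038
sin φ = h / L = -22.904038 / 189 = -0.12118539
φ = arcsin(-0.12118539) = -6.960520°

-6.9605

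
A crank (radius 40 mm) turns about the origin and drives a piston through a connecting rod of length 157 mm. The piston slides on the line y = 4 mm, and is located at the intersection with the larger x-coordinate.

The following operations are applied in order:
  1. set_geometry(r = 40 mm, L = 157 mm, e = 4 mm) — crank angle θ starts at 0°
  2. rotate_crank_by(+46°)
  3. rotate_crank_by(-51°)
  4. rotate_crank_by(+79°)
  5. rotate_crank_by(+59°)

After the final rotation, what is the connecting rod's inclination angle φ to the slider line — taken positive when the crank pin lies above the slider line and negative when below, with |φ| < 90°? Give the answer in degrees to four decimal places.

9.2565

set_geometry: r = 40 mm, L = 157 mm, e = 4 mm; θ ← 0°
rotate_crank_by(+46°): θ ← 0° +46° = 46°
rotate_crank_by(-51°): θ ← 46° -51° = -5°
rotate_crank_by(+79°): θ ← -5° +79° = 74°
rotate_crank_by(+59°): θ ← 74° +59° = 133°
crank pin P = (r cos θ, r sin θ) = (-27.279934, 29.254148)
h = r sin θ − e = 29.254148 − 4 = 25.254148
sin φ = h / L = 25.254148 / 157 = 0.16085445
φ = arcsin(0.16085445) = 9.256495°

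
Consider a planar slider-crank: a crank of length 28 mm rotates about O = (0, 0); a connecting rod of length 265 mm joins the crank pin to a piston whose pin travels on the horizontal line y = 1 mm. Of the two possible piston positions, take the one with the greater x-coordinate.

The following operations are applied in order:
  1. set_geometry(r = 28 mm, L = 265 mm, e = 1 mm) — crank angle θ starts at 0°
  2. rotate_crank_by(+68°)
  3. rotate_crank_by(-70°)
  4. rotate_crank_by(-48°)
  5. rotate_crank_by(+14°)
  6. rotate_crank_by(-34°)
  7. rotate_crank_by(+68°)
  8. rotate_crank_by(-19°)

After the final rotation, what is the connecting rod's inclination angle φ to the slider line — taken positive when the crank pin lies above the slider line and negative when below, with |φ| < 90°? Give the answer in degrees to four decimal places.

-2.3864

set_geometry: r = 28 mm, L = 265 mm, e = 1 mm; θ ← 0°
rotate_crank_by(+68°): θ ← 0° +68° = 68°
rotate_crank_by(-70°): θ ← 68° -70° = -2°
rotate_crank_by(-48°): θ ← -2° -48° = -50°
rotate_crank_by(+14°): θ ← -50° +14° = -36°
rotate_crank_by(-34°): θ ← -36° -34° = -70°
rotate_crank_by(+68°): θ ← -70° +68° = -2°
rotate_crank_by(-19°): θ ← -2° -19° = -21°
crank pin P = (r cos θ, r sin θ) = (26.140252, -10.034303)
h = r sin θ − e = -10.034303 − 1 = -11.034303
sin φ = h / L = -11.034303 / 265 = -0.04163888
φ = arcsin(-0.04163888) = -2.386422°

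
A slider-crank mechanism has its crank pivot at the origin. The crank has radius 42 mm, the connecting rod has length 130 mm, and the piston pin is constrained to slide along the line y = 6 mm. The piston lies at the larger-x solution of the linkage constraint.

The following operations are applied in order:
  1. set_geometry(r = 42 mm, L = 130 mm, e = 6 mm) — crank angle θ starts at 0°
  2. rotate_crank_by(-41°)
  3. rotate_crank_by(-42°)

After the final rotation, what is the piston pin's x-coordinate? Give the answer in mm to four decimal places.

set_geometry: r = 42 mm, L = 130 mm, e = 6 mm; θ ← 0°
rotate_crank_by(-41°): θ ← 0° -41° = -41°
rotate_crank_by(-42°): θ ← -41° -42° = -83°
crank pin P = (r cos θ, r sin θ) = (5.118512, -41.686938)
h = r sin θ − e = -41.686938 − 6 = -47.686938
x = r cos θ + √(L² − h²) = 5.118512 + √(16900.0 − 2274.0441) = 5.118512 + 120.937818 = 126.056331

126.0563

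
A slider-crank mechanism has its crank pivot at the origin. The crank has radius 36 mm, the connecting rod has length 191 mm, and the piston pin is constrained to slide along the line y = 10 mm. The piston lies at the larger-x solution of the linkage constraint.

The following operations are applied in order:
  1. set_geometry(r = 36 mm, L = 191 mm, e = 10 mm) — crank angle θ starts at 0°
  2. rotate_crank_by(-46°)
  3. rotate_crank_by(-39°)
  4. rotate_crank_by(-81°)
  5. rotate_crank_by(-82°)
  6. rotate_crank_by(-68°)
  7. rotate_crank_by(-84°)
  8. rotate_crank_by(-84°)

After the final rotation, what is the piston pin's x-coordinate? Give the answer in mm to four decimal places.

166.6667

set_geometry: r = 36 mm, L = 191 mm, e = 10 mm; θ ← 0°
rotate_crank_by(-46°): θ ← 0° -46° = -46°
rotate_crank_by(-39°): θ ← -46° -39° = -85°
rotate_crank_by(-81°): θ ← -85° -81° = -166°
rotate_crank_by(-82°): θ ← -166° -82° = -248°
rotate_crank_by(-68°): θ ← -248° -68° = -316°
rotate_crank_by(-84°): θ ← -316° -84° = -400°
rotate_crank_by(-84°): θ ← -400° -84° = -484°
crank pin P = (r cos θ, r sin θ) = (-20.130945, -29.845353)
h = r sin θ − e = -29.845353 − 10 = -39.845353
x = r cos θ + √(L² − h²) = -20.130945 + √(36481.0 − 1587.6521) = -20.130945 + 186.797612 = 166.666668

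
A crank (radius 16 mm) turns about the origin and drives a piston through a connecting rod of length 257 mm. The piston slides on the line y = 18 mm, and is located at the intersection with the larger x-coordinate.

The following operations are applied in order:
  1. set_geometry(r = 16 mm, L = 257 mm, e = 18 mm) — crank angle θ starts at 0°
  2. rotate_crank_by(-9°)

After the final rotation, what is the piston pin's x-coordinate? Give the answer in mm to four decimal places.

set_geometry: r = 16 mm, L = 257 mm, e = 18 mm; θ ← 0°
rotate_crank_by(-9°): θ ← 0° -9° = -9°
crank pin P = (r cos θ, r sin θ) = (15.803013, -2.502951)
h = r sin θ − e = -2.502951 − 18 = -20.502951
x = r cos θ + √(L² − h²) = 15.803013 + √(66049.0 − 420.3710) = 15.803013 + 256.180852 = 271.983866

271.9839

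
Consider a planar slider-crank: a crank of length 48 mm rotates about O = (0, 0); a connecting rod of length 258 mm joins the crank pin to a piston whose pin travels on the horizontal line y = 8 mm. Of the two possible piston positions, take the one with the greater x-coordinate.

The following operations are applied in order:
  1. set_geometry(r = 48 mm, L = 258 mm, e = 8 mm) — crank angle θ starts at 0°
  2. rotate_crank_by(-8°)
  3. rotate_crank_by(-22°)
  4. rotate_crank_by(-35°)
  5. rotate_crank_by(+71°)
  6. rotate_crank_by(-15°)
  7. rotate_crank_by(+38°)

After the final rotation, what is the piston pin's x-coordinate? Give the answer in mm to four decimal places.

299.5294

set_geometry: r = 48 mm, L = 258 mm, e = 8 mm; θ ← 0°
rotate_crank_by(-8°): θ ← 0° -8° = -8°
rotate_crank_by(-22°): θ ← -8° -22° = -30°
rotate_crank_by(-35°): θ ← -30° -35° = -65°
rotate_crank_by(+71°): θ ← -65° +71° = 6°
rotate_crank_by(-15°): θ ← 6° -15° = -9°
rotate_crank_by(+38°): θ ← -9° +38° = 29°
crank pin P = (r cos θ, r sin θ) = (41.981746, 23.270862)
h = r sin θ − e = 23.270862 − 8 = 15.270862
x = r cos θ + √(L² − h²) = 41.981746 + √(66564.0 − 233.1992) = 41.981746 + 257.547667 = 299.529413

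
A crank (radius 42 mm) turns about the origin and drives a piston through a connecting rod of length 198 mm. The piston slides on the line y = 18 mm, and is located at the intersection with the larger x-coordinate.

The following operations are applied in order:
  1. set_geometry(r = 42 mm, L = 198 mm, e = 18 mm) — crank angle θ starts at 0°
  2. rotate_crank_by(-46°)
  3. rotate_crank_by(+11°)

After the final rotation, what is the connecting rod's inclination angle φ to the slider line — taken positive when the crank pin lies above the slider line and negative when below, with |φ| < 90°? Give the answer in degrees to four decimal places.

-12.2734

set_geometry: r = 42 mm, L = 198 mm, e = 18 mm; θ ← 0°
rotate_crank_by(-46°): θ ← 0° -46° = -46°
rotate_crank_by(+11°): θ ← -46° +11° = -35°
crank pin P = (r cos θ, r sin θ) = (34.404386, -24.090210)
h = r sin θ − e = -24.090210 − 18 = -42.090210
sin φ = h / L = -42.090210 / 198 = -0.21257682
φ = arcsin(-0.21257682) = -12.273403°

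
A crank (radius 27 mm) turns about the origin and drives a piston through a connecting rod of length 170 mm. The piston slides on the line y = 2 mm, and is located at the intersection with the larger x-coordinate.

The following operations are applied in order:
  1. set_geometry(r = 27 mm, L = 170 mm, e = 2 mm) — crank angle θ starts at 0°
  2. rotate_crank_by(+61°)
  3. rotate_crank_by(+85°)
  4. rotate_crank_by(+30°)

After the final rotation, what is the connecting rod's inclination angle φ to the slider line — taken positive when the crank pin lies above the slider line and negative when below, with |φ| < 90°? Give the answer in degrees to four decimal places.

set_geometry: r = 27 mm, L = 170 mm, e = 2 mm; θ ← 0°
rotate_crank_by(+61°): θ ← 0° +61° = 61°
rotate_crank_by(+85°): θ ← 61° +85° = 146°
rotate_crank_by(+30°): θ ← 146° +30° = 176°
crank pin P = (r cos θ, r sin θ) = (-26.934229, 1.883425)
h = r sin θ − e = 1.883425 − 2 = -0.116575
sin φ = h / L = -0.116575 / 170 = -0.00068574
φ = arcsin(-0.00068574) = -0.039290°

-0.0393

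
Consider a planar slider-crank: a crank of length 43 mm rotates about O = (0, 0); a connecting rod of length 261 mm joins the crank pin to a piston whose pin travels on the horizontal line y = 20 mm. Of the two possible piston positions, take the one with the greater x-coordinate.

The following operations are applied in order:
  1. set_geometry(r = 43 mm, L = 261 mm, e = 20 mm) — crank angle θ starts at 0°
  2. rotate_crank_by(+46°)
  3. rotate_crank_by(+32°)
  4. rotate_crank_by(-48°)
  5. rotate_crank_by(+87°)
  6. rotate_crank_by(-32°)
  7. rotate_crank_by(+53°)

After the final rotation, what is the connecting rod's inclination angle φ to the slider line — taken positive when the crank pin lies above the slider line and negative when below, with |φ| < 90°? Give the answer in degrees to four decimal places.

set_geometry: r = 43 mm, L = 261 mm, e = 20 mm; θ ← 0°
rotate_crank_by(+46°): θ ← 0° +46° = 46°
rotate_crank_by(+32°): θ ← 46° +32° = 78°
rotate_crank_by(-48°): θ ← 78° -48° = 30°
rotate_crank_by(+87°): θ ← 30° +87° = 117°
rotate_crank_by(-32°): θ ← 117° -32° = 85°
rotate_crank_by(+53°): θ ← 85° +53° = 138°
crank pin P = (r cos θ, r sin θ) = (-31.955227, 28.772616)
h = r sin θ − e = 28.772616 − 20 = 8.772616
sin φ = h / L = 8.772616 / 261 = 0.03361156
φ = arcsin(0.03361156) = 1.926163°

1.9262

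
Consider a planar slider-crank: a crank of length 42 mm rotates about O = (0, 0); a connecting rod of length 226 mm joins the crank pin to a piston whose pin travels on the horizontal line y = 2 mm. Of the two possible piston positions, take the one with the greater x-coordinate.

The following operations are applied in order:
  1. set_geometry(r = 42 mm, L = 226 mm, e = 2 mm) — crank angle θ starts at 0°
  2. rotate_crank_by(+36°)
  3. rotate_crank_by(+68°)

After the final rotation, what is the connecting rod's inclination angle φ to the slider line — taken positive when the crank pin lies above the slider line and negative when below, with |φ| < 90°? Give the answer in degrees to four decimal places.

set_geometry: r = 42 mm, L = 226 mm, e = 2 mm; θ ← 0°
rotate_crank_by(+36°): θ ← 0° +36° = 36°
rotate_crank_by(+68°): θ ← 36° +68° = 104°
crank pin P = (r cos θ, r sin θ) = (-10.160720, 40.752421)
h = r sin θ − e = 40.752421 − 2 = 38.752421
sin φ = h / L = 38.752421 / 226 = 0.17147089
φ = arcsin(0.17147089) = 9.873351°

9.8734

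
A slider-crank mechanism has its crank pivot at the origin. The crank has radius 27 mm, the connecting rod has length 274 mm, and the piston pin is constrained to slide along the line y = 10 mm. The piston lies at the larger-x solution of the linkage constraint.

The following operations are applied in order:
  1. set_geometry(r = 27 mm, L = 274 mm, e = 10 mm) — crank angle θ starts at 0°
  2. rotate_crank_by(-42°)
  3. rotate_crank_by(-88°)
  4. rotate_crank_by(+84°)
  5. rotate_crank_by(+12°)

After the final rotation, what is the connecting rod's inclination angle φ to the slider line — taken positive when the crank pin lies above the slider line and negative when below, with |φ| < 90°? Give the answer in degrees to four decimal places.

-5.2556

set_geometry: r = 27 mm, L = 274 mm, e = 10 mm; θ ← 0°
rotate_crank_by(-42°): θ ← 0° -42° = -42°
rotate_crank_by(-88°): θ ← -42° -88° = -130°
rotate_crank_by(+84°): θ ← -130° +84° = -46°
rotate_crank_by(+12°): θ ← -46° +12° = -34°
crank pin P = (r cos θ, r sin θ) = (22.384014, -15.098208)
h = r sin θ − e = -15.098208 − 10 = -25.098208
sin φ = h / L = -25.098208 / 274 = -0.09159930
φ = arcsin(-0.09159930) = -5.255620°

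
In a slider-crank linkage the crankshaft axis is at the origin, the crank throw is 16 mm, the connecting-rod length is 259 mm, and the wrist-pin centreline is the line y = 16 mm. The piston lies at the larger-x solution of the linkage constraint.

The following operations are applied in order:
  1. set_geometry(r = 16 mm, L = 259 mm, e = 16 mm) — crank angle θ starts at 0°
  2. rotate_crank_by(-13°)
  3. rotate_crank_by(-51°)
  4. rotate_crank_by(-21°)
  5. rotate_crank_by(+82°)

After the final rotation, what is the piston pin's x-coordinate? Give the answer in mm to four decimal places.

set_geometry: r = 16 mm, L = 259 mm, e = 16 mm; θ ← 0°
rotate_crank_by(-13°): θ ← 0° -13° = -13°
rotate_crank_by(-51°): θ ← -13° -51° = -64°
rotate_crank_by(-21°): θ ← -64° -21° = -85°
rotate_crank_by(+82°): θ ← -85° +82° = -3°
crank pin P = (r cos θ, r sin θ) = (15.978073, -0.837375)
h = r sin θ − e = -0.837375 − 16 = -16.837375
x = r cos θ + √(L² − h²) = 15.978073 + √(67081.0 − 283.4972) = 15.978073 + 258.452129 = 274.430201

274.4302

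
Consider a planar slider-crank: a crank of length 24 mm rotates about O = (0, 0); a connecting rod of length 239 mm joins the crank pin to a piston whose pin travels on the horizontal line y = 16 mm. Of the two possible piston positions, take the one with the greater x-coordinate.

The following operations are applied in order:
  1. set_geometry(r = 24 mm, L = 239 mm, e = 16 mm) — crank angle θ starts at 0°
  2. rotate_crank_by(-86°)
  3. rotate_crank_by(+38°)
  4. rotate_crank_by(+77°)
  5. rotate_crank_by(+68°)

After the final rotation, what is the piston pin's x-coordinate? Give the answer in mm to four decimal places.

235.9471

set_geometry: r = 24 mm, L = 239 mm, e = 16 mm; θ ← 0°
rotate_crank_by(-86°): θ ← 0° -86° = -86°
rotate_crank_by(+38°): θ ← -86° +38° = -48°
rotate_crank_by(+77°): θ ← -48° +77° = 29°
rotate_crank_by(+68°): θ ← 29° +68° = 97°
crank pin P = (r cos θ, r sin θ) = (-2.924864, 23.821108)
h = r sin θ − e = 23.821108 − 16 = 7.821108
x = r cos θ + √(L² − h²) = -2.924864 + √(57121.0 − 61.1697) = -2.924864 + 238.871996 = 235.947131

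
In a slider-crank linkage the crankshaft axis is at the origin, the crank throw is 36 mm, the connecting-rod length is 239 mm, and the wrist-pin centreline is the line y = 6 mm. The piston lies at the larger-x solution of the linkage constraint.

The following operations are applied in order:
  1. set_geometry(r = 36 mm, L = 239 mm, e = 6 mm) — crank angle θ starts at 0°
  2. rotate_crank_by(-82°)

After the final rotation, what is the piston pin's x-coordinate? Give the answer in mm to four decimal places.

240.3532

set_geometry: r = 36 mm, L = 239 mm, e = 6 mm; θ ← 0°
rotate_crank_by(-82°): θ ← 0° -82° = -82°
crank pin P = (r cos θ, r sin θ) = (5.010232, -35.649650)
h = r sin θ − e = -35.649650 − 6 = -41.649650
x = r cos θ + √(L² − h²) = 5.010232 + √(57121.0 − 1734.6934) = 5.010232 + 235.342955 = 240.353187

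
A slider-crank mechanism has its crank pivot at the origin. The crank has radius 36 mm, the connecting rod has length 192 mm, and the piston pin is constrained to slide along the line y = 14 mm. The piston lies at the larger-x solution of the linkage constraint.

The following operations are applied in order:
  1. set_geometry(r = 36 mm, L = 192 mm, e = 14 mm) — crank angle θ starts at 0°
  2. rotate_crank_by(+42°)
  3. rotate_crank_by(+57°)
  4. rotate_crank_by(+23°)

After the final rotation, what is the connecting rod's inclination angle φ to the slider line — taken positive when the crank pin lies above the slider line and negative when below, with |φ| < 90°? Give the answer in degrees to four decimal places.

set_geometry: r = 36 mm, L = 192 mm, e = 14 mm; θ ← 0°
rotate_crank_by(+42°): θ ← 0° +42° = 42°
rotate_crank_by(+57°): θ ← 42° +57° = 99°
rotate_crank_by(+23°): θ ← 99° +23° = 122°
crank pin P = (r cos θ, r sin θ) = (-19.077094, 30.529731)
h = r sin θ − e = 30.529731 − 14 = 16.529731
sin φ = h / L = 16.529731 / 192 = 0.08609235
φ = arcsin(0.08609235) = 4.938842°

4.9388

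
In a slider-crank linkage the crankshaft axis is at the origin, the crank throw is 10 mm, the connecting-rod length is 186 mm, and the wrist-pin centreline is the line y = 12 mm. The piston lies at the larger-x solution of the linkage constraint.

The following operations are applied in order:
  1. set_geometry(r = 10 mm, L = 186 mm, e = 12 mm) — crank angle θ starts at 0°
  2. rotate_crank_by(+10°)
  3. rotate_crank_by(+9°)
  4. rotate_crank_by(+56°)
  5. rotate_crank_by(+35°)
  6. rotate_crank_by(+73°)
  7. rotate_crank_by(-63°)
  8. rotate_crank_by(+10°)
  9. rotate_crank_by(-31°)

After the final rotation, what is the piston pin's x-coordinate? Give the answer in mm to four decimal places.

184.4235

set_geometry: r = 10 mm, L = 186 mm, e = 12 mm; θ ← 0°
rotate_crank_by(+10°): θ ← 0° +10° = 10°
rotate_crank_by(+9°): θ ← 10° +9° = 19°
rotate_crank_by(+56°): θ ← 19° +56° = 75°
rotate_crank_by(+35°): θ ← 75° +35° = 110°
rotate_crank_by(+73°): θ ← 110° +73° = 183°
rotate_crank_by(-63°): θ ← 183° -63° = 120°
rotate_crank_by(+10°): θ ← 120° +10° = 130°
rotate_crank_by(-31°): θ ← 130° -31° = 99°
crank pin P = (r cos θ, r sin θ) = (-1.564345, 9.876883)
h = r sin θ − e = 9.876883 − 12 = -2.123117
x = r cos θ + √(L² − h²) = -1.564345 + √(34596.0 − 4.5076) = -1.564345 + 185.987882 = 184.423538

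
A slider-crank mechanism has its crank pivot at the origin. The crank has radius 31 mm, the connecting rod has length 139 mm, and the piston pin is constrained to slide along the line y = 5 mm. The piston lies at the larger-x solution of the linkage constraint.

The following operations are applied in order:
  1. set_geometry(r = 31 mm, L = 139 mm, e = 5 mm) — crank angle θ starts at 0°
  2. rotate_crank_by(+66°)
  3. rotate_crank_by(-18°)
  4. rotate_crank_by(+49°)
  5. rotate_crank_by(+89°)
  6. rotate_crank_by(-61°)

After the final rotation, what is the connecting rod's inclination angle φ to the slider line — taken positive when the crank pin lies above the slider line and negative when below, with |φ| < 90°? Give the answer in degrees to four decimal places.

set_geometry: r = 31 mm, L = 139 mm, e = 5 mm; θ ← 0°
rotate_crank_by(+66°): θ ← 0° +66° = 66°
rotate_crank_by(-18°): θ ← 66° -18° = 48°
rotate_crank_by(+49°): θ ← 48° +49° = 97°
rotate_crank_by(+89°): θ ← 97° +89° = 186°
rotate_crank_by(-61°): θ ← 186° -61° = 125°
crank pin P = (r cos θ, r sin θ) = (-17.780870, 25.393713)
h = r sin θ − e = 25.393713 − 5 = 20.393713
sin φ = h / L = 20.393713 / 139 = 0.14671736
φ = arcsin(0.14671736) = 8.436741°

8.4367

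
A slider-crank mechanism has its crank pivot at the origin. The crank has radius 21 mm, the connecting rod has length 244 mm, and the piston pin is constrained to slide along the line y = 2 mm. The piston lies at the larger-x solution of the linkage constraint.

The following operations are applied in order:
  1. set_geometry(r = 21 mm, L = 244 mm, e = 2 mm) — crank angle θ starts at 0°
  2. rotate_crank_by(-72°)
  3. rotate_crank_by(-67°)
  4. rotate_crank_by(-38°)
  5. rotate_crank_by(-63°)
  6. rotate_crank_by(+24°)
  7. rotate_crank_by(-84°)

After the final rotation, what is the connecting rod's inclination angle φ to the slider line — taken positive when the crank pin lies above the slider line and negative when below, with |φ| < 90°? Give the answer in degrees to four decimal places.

3.8037

set_geometry: r = 21 mm, L = 244 mm, e = 2 mm; θ ← 0°
rotate_crank_by(-72°): θ ← 0° -72° = -72°
rotate_crank_by(-67°): θ ← -72° -67° = -139°
rotate_crank_by(-38°): θ ← -139° -38° = -177°
rotate_crank_by(-63°): θ ← -177° -63° = -240°
rotate_crank_by(+24°): θ ← -240° +24° = -216°
rotate_crank_by(-84°): θ ← -216° -84° = -300°
crank pin P = (r cos θ, r sin θ) = (10.500000, 18.186533)
h = r sin θ − e = 18.186533 − 2 = 16.186533
sin φ = h / L = 16.186533 / 244 = 0.06633825
φ = arcsin(0.06633825) = 3.803695°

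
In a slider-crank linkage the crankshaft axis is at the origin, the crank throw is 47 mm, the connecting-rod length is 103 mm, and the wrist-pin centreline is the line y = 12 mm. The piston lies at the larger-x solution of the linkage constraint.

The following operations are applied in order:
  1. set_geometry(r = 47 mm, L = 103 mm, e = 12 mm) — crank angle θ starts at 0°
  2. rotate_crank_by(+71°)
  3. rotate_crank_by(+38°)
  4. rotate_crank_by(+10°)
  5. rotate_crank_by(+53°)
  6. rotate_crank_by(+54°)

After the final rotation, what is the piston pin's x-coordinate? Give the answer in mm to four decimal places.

59.6036

set_geometry: r = 47 mm, L = 103 mm, e = 12 mm; θ ← 0°
rotate_crank_by(+71°): θ ← 0° +71° = 71°
rotate_crank_by(+38°): θ ← 71° +38° = 109°
rotate_crank_by(+10°): θ ← 109° +10° = 119°
rotate_crank_by(+53°): θ ← 119° +53° = 172°
rotate_crank_by(+54°): θ ← 172° +54° = 226°
crank pin P = (r cos θ, r sin θ) = (-32.648943, -33.808971)
h = r sin θ − e = -33.808971 − 12 = -45.808971
x = r cos θ + √(L² − h²) = -32.648943 + √(10609.0 − 2098.4618) = -32.648943 + 92.252578 = 59.603635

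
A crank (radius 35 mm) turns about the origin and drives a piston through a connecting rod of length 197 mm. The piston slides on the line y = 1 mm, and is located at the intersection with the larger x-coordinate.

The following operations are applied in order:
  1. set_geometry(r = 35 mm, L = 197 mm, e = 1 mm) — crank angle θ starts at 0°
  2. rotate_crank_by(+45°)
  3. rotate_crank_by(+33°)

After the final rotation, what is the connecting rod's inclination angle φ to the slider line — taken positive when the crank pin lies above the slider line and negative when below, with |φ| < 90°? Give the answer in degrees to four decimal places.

set_geometry: r = 35 mm, L = 197 mm, e = 1 mm; θ ← 0°
rotate_crank_by(+45°): θ ← 0° +45° = 45°
rotate_crank_by(+33°): θ ← 45° +33° = 78°
crank pin P = (r cos θ, r sin θ) = (7.276909, 34.235166)
h = r sin θ − e = 34.235166 − 1 = 33.235166
sin φ = h / L = 33.235166 / 197 = 0.16870643
φ = arcsin(0.16870643) = 9.712616°

9.7126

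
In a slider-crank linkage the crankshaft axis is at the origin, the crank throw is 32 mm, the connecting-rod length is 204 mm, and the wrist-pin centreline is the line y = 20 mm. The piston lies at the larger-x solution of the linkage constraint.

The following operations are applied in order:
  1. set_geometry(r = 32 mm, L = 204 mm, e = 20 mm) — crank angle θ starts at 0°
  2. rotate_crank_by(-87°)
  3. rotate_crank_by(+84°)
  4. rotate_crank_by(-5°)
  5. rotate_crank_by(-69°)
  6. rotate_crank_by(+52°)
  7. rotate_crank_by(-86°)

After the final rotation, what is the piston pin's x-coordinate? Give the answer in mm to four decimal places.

186.3415

set_geometry: r = 32 mm, L = 204 mm, e = 20 mm; θ ← 0°
rotate_crank_by(-87°): θ ← 0° -87° = -87°
rotate_crank_by(+84°): θ ← -87° +84° = -3°
rotate_crank_by(-5°): θ ← -3° -5° = -8°
rotate_crank_by(-69°): θ ← -8° -69° = -77°
rotate_crank_by(+52°): θ ← -77° +52° = -25°
rotate_crank_by(-86°): θ ← -25° -86° = -111°
crank pin P = (r cos θ, r sin θ) = (-11.467774, -29.874574)
h = r sin θ − e = -29.874574 − 20 = -49.874574
x = r cos θ + √(L² − h²) = -11.467774 + √(41616.0 − 2487.4731) = -11.467774 + 197.809320 = 186.341545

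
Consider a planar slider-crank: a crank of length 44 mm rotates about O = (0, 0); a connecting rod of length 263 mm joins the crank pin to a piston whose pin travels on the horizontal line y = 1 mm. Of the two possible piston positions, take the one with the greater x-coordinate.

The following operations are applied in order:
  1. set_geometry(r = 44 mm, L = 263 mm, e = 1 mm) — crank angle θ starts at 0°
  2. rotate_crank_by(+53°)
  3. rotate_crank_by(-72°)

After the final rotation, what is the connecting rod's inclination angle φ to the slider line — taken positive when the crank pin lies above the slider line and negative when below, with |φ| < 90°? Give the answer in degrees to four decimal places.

set_geometry: r = 44 mm, L = 263 mm, e = 1 mm; θ ← 0°
rotate_crank_by(+53°): θ ← 0° +53° = 53°
rotate_crank_by(-72°): θ ← 53° -72° = -19°
crank pin P = (r cos θ, r sin θ) = (41.602817, -14.324999)
h = r sin θ − e = -14.324999 − 1 = -15.324999
sin φ = h / L = -15.324999 / 263 = -0.05826996
φ = arcsin(-0.05826996) = -3.340515°

-3.3405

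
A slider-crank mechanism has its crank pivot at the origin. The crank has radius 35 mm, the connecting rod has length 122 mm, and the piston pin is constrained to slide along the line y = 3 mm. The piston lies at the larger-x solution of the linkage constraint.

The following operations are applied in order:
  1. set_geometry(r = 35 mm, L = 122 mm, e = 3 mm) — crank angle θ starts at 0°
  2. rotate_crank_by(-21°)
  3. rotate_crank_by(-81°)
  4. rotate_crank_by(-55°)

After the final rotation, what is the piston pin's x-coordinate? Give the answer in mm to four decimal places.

set_geometry: r = 35 mm, L = 122 mm, e = 3 mm; θ ← 0°
rotate_crank_by(-21°): θ ← 0° -21° = -21°
rotate_crank_by(-81°): θ ← -21° -81° = -102°
rotate_crank_by(-55°): θ ← -102° -55° = -157°
crank pin P = (r cos θ, r sin θ) = (-32.217670, -13.675589)
h = r sin θ − e = -13.675589 − 3 = -16.675589
x = r cos θ + √(L² − h²) = -32.217670 + √(14884.0 − 278.0753) = -32.217670 + 120.854974 = 88.637304

88.6373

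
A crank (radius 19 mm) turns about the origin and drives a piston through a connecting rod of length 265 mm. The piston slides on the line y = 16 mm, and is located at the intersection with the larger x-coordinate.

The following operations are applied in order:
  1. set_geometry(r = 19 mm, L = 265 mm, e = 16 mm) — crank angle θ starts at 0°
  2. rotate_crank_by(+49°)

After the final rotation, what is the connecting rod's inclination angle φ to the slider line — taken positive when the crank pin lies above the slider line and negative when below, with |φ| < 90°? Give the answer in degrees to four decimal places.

-0.3590

set_geometry: r = 19 mm, L = 265 mm, e = 16 mm; θ ← 0°
rotate_crank_by(+49°): θ ← 0° +49° = 49°
crank pin P = (r cos θ, r sin θ) = (12.465122, 14.339482)
h = r sin θ − e = 14.339482 − 16 = -1.660518
sin φ = h / L = -1.660518 / 265 = -0.00626611
φ = arcsin(-0.00626611) = -0.359024°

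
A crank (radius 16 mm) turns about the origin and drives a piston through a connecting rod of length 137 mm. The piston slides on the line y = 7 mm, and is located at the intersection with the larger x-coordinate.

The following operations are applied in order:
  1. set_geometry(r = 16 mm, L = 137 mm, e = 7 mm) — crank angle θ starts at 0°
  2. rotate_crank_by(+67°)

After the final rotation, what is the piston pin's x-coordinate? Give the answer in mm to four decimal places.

143.0336

set_geometry: r = 16 mm, L = 137 mm, e = 7 mm; θ ← 0°
rotate_crank_by(+67°): θ ← 0° +67° = 67°
crank pin P = (r cos θ, r sin θ) = (6.251698, 14.728078)
h = r sin θ − e = 14.728078 − 7 = 7.728078
x = r cos θ + √(L² − h²) = 6.251698 + √(18769.0 − 59.7232) = 6.251698 + 136.781859 = 143.033557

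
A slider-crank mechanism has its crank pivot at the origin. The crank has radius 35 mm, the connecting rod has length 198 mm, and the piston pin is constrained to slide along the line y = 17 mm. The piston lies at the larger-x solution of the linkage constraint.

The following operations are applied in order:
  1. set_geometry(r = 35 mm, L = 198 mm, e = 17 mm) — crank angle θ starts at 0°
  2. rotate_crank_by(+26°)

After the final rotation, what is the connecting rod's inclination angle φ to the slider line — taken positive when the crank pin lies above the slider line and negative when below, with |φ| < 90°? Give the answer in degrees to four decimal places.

-0.4795

set_geometry: r = 35 mm, L = 198 mm, e = 17 mm; θ ← 0°
rotate_crank_by(+26°): θ ← 0° +26° = 26°
crank pin P = (r cos θ, r sin θ) = (31.457792, 15.342990)
h = r sin θ − e = 15.342990 − 17 = -1.657010
sin φ = h / L = -1.657010 / 198 = -0.00836874
φ = arcsin(-0.00836874) = -0.479499°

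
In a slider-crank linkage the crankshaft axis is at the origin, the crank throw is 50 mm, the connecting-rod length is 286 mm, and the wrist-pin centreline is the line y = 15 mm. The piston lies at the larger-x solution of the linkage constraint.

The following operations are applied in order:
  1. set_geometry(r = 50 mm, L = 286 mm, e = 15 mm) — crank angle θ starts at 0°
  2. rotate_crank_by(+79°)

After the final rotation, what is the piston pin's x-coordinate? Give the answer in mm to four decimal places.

293.5025

set_geometry: r = 50 mm, L = 286 mm, e = 15 mm; θ ← 0°
rotate_crank_by(+79°): θ ← 0° +79° = 79°
crank pin P = (r cos θ, r sin θ) = (9.540450, 49.081359)
h = r sin θ − e = 49.081359 − 15 = 34.081359
x = r cos θ + √(L² − h²) = 9.540450 + √(81796.0 − 1161.5390) = 9.540450 + 283.962077 = 293.502526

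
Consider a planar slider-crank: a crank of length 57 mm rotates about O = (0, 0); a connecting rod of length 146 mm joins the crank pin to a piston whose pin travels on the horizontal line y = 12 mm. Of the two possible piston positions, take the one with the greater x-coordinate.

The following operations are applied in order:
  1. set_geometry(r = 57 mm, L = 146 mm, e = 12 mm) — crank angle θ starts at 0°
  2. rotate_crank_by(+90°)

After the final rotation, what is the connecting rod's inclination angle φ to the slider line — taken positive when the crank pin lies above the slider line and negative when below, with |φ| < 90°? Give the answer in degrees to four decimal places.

17.9519

set_geometry: r = 57 mm, L = 146 mm, e = 12 mm; θ ← 0°
rotate_crank_by(+90°): θ ← 0° +90° = 90°
crank pin P = (r cos θ, r sin θ) = (0.000000, 57.000000)
h = r sin θ − e = 57.000000 − 12 = 45.000000
sin φ = h / L = 45.000000 / 146 = 0.30821918
φ = arcsin(0.30821918) = 17.951943°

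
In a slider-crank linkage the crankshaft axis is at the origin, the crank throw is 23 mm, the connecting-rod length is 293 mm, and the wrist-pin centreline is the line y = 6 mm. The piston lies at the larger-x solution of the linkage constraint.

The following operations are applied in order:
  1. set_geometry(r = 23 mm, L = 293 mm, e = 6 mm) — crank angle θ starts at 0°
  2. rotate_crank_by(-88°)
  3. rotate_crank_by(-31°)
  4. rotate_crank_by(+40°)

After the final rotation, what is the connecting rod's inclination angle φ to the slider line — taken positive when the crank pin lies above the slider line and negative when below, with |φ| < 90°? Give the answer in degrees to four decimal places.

set_geometry: r = 23 mm, L = 293 mm, e = 6 mm; θ ← 0°
rotate_crank_by(-88°): θ ← 0° -88° = -88°
rotate_crank_by(-31°): θ ← -88° -31° = -119°
rotate_crank_by(+40°): θ ← -119° +40° = -79°
crank pin P = (r cos θ, r sin θ) = (4.388607, -22.577425)
h = r sin θ − e = -22.577425 − 6 = -28.577425
sin φ = h / L = -28.577425 / 293 = -0.09753387
φ = arcsin(-0.09753387) = -5.597178°

-5.5972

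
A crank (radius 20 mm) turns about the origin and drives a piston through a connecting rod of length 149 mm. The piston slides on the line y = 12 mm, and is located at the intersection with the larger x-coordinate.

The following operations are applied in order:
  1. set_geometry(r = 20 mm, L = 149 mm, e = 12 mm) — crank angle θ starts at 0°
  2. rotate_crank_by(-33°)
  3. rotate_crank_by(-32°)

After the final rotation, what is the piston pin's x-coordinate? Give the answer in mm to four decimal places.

set_geometry: r = 20 mm, L = 149 mm, e = 12 mm; θ ← 0°
rotate_crank_by(-33°): θ ← 0° -33° = -33°
rotate_crank_by(-32°): θ ← -33° -32° = -65°
crank pin P = (r cos θ, r sin θ) = (8.452365, -18.126156)
h = r sin θ − e = -18.126156 − 12 = -30.126156
x = r cos θ + √(L² − h²) = 8.452365 + √(22201.0 − 907.5853) = 8.452365 + 145.922633 = 154.374998

154.3750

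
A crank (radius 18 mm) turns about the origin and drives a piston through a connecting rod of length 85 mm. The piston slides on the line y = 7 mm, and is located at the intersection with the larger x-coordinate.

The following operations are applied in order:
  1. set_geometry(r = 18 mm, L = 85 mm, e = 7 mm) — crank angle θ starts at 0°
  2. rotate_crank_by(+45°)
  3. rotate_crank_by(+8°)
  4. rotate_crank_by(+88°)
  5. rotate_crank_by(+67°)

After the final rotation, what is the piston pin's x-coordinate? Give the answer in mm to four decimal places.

set_geometry: r = 18 mm, L = 85 mm, e = 7 mm; θ ← 0°
rotate_crank_by(+45°): θ ← 0° +45° = 45°
rotate_crank_by(+8°): θ ← 45° +8° = 53°
rotate_crank_by(+88°): θ ← 53° +88° = 141°
rotate_crank_by(+67°): θ ← 141° +67° = 208°
crank pin P = (r cos θ, r sin θ) = (-15.893057, -8.450488)
h = r sin θ − e = -8.450488 − 7 = -15.450488
x = r cos θ + √(L² − h²) = -15.893057 + √(7225.0 − 238.7176) = -15.893057 + 83.583984 = 67.690928

67.6909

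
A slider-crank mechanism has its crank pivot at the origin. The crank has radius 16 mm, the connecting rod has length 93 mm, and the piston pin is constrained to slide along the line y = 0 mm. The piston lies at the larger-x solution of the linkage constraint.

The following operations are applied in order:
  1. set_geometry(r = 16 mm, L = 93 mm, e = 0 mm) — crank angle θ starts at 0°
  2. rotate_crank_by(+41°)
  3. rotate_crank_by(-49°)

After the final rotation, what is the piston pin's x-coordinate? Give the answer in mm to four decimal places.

set_geometry: r = 16 mm, L = 93 mm, e = 0 mm; θ ← 0°
rotate_crank_by(+41°): θ ← 0° +41° = 41°
rotate_crank_by(-49°): θ ← 41° -49° = -8°
crank pin P = (r cos θ, r sin θ) = (15.844289, -2.226770)
h = r sin θ − e = -2.226770 − 0 = -2.226770
x = r cos θ + √(L² − h²) = 15.844289 + √(8649.0 − 4.9585) = 15.844289 + 92.973338 = 108.817627

108.8176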